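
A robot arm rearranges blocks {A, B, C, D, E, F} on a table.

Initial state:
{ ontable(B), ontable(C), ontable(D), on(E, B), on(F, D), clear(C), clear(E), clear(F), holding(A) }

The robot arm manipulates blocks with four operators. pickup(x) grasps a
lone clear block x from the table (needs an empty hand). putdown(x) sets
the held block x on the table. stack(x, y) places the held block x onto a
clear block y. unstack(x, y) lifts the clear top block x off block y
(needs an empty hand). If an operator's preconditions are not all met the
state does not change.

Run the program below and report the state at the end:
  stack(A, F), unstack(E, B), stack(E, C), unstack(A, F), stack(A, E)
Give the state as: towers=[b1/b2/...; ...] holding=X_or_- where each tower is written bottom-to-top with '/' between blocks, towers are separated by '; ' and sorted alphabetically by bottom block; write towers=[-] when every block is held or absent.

towers=[B; C/E/A; D/F] holding=-

step 1 (stack(A, F)): towers=[B/E; C; D/F/A] holding=-
step 2 (unstack(E, B)): towers=[B; C; D/F/A] holding=E
step 3 (stack(E, C)): towers=[B; C/E; D/F/A] holding=-
step 4 (unstack(A, F)): towers=[B; C/E; D/F] holding=A
step 5 (stack(A, E)): towers=[B; C/E/A; D/F] holding=-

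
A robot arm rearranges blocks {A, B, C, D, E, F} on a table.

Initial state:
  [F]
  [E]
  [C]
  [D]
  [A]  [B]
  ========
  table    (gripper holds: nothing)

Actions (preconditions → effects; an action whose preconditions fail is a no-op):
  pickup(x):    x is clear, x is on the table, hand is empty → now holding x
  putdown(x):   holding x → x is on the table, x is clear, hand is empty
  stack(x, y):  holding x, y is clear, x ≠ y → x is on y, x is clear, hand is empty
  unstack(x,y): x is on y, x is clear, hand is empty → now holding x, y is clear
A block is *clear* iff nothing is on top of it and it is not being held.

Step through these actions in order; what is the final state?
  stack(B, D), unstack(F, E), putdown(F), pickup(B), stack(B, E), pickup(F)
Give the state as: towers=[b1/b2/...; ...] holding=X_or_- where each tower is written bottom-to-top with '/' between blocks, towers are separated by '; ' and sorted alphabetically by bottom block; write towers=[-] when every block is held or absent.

step 1 (stack(B, D)) [no-op]: towers=[A/D/C/E/F; B] holding=-
step 2 (unstack(F, E)): towers=[A/D/C/E; B] holding=F
step 3 (putdown(F)): towers=[A/D/C/E; B; F] holding=-
step 4 (pickup(B)): towers=[A/D/C/E; F] holding=B
step 5 (stack(B, E)): towers=[A/D/C/E/B; F] holding=-
step 6 (pickup(F)): towers=[A/D/C/E/B] holding=F

towers=[A/D/C/E/B] holding=F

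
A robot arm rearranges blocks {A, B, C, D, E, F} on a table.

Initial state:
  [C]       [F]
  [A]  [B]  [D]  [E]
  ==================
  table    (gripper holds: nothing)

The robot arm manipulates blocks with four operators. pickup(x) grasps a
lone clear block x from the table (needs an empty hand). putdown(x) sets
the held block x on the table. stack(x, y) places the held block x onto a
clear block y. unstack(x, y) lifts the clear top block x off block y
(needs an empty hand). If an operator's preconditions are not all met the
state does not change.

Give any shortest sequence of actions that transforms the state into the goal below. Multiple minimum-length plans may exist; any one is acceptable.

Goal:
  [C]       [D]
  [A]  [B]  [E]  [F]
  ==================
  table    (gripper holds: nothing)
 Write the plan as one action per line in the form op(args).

unstack(F, D)
putdown(F)
pickup(D)
stack(D, E)

step 1 (unstack(F, D)): towers=[A/C; B; D; E] holding=F
step 2 (putdown(F)): towers=[A/C; B; D; E; F] holding=-
step 3 (pickup(D)): towers=[A/C; B; E; F] holding=D
step 4 (stack(D, E)): towers=[A/C; B; E/D; F] holding=-
goal check: towers=[A/C; B; E/D; F] holding=- — reached (length 4, optimal by BFS)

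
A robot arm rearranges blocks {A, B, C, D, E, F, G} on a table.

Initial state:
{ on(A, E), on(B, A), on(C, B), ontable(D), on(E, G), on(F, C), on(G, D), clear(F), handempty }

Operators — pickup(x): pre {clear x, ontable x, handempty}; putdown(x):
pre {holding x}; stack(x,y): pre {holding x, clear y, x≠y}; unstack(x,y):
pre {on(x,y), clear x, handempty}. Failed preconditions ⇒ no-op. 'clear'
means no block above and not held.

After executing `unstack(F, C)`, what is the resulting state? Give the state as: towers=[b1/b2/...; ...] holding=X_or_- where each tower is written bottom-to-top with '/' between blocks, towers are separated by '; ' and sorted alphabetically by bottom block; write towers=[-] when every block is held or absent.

before: towers=[D/G/E/A/B/C/F] holding=-
pre[unstack(F, C)]: on(F,C) ok, clear(F) ok, handempty ok
all met → apply unstack(F, C)
after:  towers=[D/G/E/A/B/C] holding=F

towers=[D/G/E/A/B/C] holding=F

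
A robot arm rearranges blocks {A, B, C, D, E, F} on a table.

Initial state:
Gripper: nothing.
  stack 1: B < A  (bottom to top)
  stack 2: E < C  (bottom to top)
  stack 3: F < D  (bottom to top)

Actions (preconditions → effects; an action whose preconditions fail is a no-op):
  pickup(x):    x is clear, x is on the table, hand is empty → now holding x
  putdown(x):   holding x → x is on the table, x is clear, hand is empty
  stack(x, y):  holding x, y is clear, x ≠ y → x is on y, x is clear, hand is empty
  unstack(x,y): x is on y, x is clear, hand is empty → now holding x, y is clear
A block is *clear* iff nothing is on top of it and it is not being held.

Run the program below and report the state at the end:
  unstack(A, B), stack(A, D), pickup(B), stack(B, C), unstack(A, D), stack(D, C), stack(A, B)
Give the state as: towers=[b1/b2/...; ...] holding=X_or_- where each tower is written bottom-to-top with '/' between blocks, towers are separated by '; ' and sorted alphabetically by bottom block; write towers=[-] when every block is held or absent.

step 1 (unstack(A, B)): towers=[B; E/C; F/D] holding=A
step 2 (stack(A, D)): towers=[B; E/C; F/D/A] holding=-
step 3 (pickup(B)): towers=[E/C; F/D/A] holding=B
step 4 (stack(B, C)): towers=[E/C/B; F/D/A] holding=-
step 5 (unstack(A, D)): towers=[E/C/B; F/D] holding=A
step 6 (stack(D, C)) [no-op]: towers=[E/C/B; F/D] holding=A
step 7 (stack(A, B)): towers=[E/C/B/A; F/D] holding=-

towers=[E/C/B/A; F/D] holding=-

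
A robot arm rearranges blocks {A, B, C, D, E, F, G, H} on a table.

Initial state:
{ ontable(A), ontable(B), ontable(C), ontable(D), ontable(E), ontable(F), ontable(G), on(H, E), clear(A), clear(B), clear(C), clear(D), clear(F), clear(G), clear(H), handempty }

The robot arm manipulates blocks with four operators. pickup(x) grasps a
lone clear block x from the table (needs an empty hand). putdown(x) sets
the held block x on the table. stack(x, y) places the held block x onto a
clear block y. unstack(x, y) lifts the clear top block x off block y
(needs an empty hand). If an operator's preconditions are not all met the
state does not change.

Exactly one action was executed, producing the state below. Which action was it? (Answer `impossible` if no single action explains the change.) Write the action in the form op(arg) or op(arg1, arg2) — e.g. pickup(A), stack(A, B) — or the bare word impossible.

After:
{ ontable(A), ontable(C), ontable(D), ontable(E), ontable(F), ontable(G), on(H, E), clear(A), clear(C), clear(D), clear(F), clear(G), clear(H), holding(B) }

target: towers=[A; C; D; E/H; F; G] holding=B
         pickup(G) → towers=[A; B; C; D; E/H; F] holding=G
         pickup(A) → towers=[B; C; D; E/H; F; G] holding=A
     unstack(H, E) → towers=[A; B; C; D; E; F; G] holding=H
         pickup(B) → towers=[A; C; D; E/H; F; G] holding=B  ← match
         pickup(F) → towers=[A; B; C; D; E/H; G] holding=F
         pickup(D) → towers=[A; B; C; E/H; F; G] holding=D
         pickup(C) → towers=[A; B; D; E/H; F; G] holding=C

pickup(B)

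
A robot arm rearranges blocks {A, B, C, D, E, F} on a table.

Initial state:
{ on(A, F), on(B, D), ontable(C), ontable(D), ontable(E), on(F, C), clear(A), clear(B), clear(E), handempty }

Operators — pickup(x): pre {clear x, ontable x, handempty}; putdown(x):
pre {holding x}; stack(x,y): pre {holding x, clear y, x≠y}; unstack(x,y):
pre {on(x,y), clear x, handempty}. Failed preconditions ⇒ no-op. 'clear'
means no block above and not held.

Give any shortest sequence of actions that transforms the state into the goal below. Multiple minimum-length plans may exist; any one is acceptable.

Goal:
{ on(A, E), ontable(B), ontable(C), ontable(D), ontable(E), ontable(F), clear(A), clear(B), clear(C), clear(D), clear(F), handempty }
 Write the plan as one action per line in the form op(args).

unstack(B, D)
putdown(B)
unstack(A, F)
stack(A, E)
unstack(F, C)
putdown(F)

step 1 (unstack(B, D)): towers=[C/F/A; D; E] holding=B
step 2 (putdown(B)): towers=[B; C/F/A; D; E] holding=-
step 3 (unstack(A, F)): towers=[B; C/F; D; E] holding=A
step 4 (stack(A, E)): towers=[B; C/F; D; E/A] holding=-
step 5 (unstack(F, C)): towers=[B; C; D; E/A] holding=F
step 6 (putdown(F)): towers=[B; C; D; E/A; F] holding=-
goal check: towers=[B; C; D; E/A; F] holding=- — reached (length 6, optimal by BFS)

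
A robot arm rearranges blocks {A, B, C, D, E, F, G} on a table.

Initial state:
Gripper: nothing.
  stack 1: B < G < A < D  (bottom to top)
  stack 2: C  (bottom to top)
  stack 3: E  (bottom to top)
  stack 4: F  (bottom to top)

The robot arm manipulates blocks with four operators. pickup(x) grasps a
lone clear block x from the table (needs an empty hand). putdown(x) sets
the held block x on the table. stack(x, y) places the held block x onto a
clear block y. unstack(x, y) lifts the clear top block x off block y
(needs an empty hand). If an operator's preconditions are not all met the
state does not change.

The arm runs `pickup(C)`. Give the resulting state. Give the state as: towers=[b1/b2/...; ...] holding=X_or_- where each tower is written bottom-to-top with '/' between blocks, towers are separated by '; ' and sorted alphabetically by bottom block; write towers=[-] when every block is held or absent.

before: towers=[B/G/A/D; C; E; F] holding=-
pre[pickup(C)]: clear(C) yes, ontable(C) yes, handempty yes
all met → apply pickup(C)
after:  towers=[B/G/A/D; E; F] holding=C

towers=[B/G/A/D; E; F] holding=C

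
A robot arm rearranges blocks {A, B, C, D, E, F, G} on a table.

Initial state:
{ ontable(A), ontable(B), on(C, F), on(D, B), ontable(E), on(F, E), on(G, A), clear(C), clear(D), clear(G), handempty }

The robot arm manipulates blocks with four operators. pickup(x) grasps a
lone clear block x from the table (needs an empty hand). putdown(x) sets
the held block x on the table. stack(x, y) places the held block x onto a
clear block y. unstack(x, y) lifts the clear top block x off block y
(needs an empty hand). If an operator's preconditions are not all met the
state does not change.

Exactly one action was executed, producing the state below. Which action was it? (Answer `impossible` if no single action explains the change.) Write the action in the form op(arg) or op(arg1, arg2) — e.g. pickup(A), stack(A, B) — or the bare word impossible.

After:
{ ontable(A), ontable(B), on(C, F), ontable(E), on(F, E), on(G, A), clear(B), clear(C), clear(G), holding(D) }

target: towers=[A/G; B; E/F/C] holding=D
     unstack(G, A) → towers=[A; B/D; E/F/C] holding=G
     unstack(D, B) → towers=[A/G; B; E/F/C] holding=D  ← match
     unstack(C, F) → towers=[A/G; B/D; E/F] holding=C

unstack(D, B)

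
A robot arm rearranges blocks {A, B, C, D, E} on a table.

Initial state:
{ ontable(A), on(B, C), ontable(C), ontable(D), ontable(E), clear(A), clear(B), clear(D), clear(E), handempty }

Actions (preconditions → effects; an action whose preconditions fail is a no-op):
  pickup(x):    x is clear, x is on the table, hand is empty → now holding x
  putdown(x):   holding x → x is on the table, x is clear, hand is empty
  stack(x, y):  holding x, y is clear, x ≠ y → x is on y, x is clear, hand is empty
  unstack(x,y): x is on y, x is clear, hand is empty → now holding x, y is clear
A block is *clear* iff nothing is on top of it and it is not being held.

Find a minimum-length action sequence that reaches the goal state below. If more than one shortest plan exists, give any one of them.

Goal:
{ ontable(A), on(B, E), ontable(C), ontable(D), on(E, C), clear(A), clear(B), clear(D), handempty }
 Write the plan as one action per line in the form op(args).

step 1 (unstack(B, C)): towers=[A; C; D; E] holding=B
step 2 (putdown(B)): towers=[A; B; C; D; E] holding=-
step 3 (pickup(E)): towers=[A; B; C; D] holding=E
step 4 (stack(E, C)): towers=[A; B; C/E; D] holding=-
step 5 (pickup(B)): towers=[A; C/E; D] holding=B
step 6 (stack(B, E)): towers=[A; C/E/B; D] holding=-
goal check: towers=[A; C/E/B; D] holding=- — reached (length 6, optimal by BFS)

unstack(B, C)
putdown(B)
pickup(E)
stack(E, C)
pickup(B)
stack(B, E)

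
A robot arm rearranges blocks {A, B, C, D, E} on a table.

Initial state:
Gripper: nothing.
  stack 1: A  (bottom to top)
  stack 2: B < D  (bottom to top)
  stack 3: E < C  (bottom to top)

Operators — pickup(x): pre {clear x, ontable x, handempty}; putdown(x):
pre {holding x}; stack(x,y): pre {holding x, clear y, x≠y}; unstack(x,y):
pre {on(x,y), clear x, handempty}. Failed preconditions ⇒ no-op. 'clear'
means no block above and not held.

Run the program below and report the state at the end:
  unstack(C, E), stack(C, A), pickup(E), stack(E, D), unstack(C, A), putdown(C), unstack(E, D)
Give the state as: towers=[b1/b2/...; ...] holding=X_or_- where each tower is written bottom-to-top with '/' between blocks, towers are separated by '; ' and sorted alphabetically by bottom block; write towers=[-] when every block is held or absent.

towers=[A; B/D; C] holding=E

step 1 (unstack(C, E)): towers=[A; B/D; E] holding=C
step 2 (stack(C, A)): towers=[A/C; B/D; E] holding=-
step 3 (pickup(E)): towers=[A/C; B/D] holding=E
step 4 (stack(E, D)): towers=[A/C; B/D/E] holding=-
step 5 (unstack(C, A)): towers=[A; B/D/E] holding=C
step 6 (putdown(C)): towers=[A; B/D/E; C] holding=-
step 7 (unstack(E, D)): towers=[A; B/D; C] holding=E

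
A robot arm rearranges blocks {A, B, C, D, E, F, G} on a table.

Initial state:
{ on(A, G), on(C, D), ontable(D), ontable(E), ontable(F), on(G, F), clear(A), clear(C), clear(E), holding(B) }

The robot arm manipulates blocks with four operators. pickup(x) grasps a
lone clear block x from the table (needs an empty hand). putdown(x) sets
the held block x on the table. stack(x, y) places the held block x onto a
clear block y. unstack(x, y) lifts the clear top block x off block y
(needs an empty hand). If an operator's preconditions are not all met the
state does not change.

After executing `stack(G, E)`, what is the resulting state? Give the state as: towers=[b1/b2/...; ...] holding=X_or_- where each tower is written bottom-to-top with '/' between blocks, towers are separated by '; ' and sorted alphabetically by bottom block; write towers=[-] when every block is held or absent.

towers=[D/C; E; F/G/A] holding=B

before: towers=[D/C; E; F/G/A] holding=B
pre[stack(G, E)]: holding(G) no, clear(E) yes, G≠E yes
holding(G) unmet → stack(G, E) is a no-op
after:  towers=[D/C; E; F/G/A] holding=B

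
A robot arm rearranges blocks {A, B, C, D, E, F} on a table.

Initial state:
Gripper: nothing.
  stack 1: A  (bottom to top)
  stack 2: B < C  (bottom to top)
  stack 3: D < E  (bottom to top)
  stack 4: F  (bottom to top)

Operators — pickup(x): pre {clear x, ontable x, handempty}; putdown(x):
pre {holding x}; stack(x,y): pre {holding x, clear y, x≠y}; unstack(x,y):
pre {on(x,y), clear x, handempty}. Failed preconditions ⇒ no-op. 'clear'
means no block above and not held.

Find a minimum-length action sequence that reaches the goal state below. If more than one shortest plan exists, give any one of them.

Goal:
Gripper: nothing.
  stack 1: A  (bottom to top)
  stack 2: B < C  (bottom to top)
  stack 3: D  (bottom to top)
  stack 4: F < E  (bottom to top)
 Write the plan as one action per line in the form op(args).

step 1 (unstack(E, D)): towers=[A; B/C; D; F] holding=E
step 2 (stack(E, F)): towers=[A; B/C; D; F/E] holding=-
goal check: towers=[A; B/C; D; F/E] holding=- — reached (length 2, optimal by BFS)

unstack(E, D)
stack(E, F)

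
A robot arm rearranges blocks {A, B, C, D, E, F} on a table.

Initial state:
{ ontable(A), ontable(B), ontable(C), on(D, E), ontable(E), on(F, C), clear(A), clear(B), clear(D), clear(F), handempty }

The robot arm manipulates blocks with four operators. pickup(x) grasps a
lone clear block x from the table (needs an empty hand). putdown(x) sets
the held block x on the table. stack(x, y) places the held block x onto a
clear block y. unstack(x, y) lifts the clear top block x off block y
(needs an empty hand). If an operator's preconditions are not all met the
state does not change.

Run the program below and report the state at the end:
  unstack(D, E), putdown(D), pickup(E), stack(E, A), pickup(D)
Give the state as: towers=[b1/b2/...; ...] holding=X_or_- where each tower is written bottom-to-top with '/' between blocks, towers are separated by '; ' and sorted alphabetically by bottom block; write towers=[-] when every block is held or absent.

towers=[A/E; B; C/F] holding=D

step 1 (unstack(D, E)): towers=[A; B; C/F; E] holding=D
step 2 (putdown(D)): towers=[A; B; C/F; D; E] holding=-
step 3 (pickup(E)): towers=[A; B; C/F; D] holding=E
step 4 (stack(E, A)): towers=[A/E; B; C/F; D] holding=-
step 5 (pickup(D)): towers=[A/E; B; C/F] holding=D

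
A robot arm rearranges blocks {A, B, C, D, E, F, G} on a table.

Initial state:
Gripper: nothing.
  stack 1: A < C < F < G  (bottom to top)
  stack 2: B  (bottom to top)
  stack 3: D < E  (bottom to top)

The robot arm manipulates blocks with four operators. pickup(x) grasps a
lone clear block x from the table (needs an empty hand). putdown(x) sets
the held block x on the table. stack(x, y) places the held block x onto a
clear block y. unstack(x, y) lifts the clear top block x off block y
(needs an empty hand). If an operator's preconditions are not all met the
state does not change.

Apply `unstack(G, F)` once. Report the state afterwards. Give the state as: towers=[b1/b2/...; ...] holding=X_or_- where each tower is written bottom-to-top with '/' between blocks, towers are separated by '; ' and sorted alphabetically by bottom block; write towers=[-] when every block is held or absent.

towers=[A/C/F; B; D/E] holding=G

before: towers=[A/C/F/G; B; D/E] holding=-
pre[unstack(G, F)]: on(G,F) yes, clear(G) yes, handempty yes
all met → apply unstack(G, F)
after:  towers=[A/C/F; B; D/E] holding=G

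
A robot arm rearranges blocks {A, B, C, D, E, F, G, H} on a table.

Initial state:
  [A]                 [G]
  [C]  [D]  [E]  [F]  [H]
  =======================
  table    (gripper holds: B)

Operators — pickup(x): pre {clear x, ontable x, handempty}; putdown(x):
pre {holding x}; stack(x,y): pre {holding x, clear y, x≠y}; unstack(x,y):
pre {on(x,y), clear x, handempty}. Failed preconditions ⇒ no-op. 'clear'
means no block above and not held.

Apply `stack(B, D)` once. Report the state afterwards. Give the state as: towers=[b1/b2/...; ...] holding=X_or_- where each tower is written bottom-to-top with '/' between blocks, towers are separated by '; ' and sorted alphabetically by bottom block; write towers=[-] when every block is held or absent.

before: towers=[C/A; D; E; F; H/G] holding=B
pre[stack(B, D)]: holding(B) yes, clear(D) yes, B≠D yes
all met → apply stack(B, D)
after:  towers=[C/A; D/B; E; F; H/G] holding=-

towers=[C/A; D/B; E; F; H/G] holding=-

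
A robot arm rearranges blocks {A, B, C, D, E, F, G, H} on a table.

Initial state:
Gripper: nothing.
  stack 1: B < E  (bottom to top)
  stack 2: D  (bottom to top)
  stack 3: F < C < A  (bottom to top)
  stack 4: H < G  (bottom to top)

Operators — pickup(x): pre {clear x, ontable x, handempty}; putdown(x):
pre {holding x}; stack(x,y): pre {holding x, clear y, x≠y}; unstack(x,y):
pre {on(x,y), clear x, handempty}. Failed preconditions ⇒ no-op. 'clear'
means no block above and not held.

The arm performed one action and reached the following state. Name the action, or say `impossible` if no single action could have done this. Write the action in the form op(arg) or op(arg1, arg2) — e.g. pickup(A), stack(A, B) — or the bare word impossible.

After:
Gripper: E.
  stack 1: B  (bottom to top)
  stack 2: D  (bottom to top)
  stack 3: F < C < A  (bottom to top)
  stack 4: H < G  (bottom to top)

unstack(E, B)

target: towers=[B; D; F/C/A; H/G] holding=E
     unstack(G, H) → towers=[B/E; D; F/C/A; H] holding=G
     unstack(A, C) → towers=[B/E; D; F/C; H/G] holding=A
     unstack(E, B) → towers=[B; D; F/C/A; H/G] holding=E  ← match
         pickup(D) → towers=[B/E; F/C/A; H/G] holding=D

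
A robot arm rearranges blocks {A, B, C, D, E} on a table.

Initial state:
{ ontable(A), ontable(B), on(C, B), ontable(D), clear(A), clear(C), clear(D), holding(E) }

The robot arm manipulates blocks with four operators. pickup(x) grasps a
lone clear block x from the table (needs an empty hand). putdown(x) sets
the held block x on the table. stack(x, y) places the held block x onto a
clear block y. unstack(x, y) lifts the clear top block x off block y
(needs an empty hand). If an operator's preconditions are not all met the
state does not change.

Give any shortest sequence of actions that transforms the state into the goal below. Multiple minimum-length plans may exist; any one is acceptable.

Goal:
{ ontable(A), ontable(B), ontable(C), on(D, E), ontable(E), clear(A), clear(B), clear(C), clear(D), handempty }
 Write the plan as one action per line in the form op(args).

putdown(E)
pickup(D)
stack(D, E)
unstack(C, B)
putdown(C)

step 1 (putdown(E)): towers=[A; B/C; D; E] holding=-
step 2 (pickup(D)): towers=[A; B/C; E] holding=D
step 3 (stack(D, E)): towers=[A; B/C; E/D] holding=-
step 4 (unstack(C, B)): towers=[A; B; E/D] holding=C
step 5 (putdown(C)): towers=[A; B; C; E/D] holding=-
goal check: towers=[A; B; C; E/D] holding=- — reached (length 5, optimal by BFS)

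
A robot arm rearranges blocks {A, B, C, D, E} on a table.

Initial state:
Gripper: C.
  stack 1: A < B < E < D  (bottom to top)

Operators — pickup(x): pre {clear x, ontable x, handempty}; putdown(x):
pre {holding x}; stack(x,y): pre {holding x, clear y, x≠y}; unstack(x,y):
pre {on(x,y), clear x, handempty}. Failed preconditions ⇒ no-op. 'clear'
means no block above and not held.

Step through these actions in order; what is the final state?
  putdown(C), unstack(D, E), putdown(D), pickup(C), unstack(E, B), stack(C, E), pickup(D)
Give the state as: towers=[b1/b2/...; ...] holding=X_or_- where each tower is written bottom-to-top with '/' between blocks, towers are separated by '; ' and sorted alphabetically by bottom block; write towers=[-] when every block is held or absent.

step 1 (putdown(C)): towers=[A/B/E/D; C] holding=-
step 2 (unstack(D, E)): towers=[A/B/E; C] holding=D
step 3 (putdown(D)): towers=[A/B/E; C; D] holding=-
step 4 (pickup(C)): towers=[A/B/E; D] holding=C
step 5 (unstack(E, B)) [no-op]: towers=[A/B/E; D] holding=C
step 6 (stack(C, E)): towers=[A/B/E/C; D] holding=-
step 7 (pickup(D)): towers=[A/B/E/C] holding=D

towers=[A/B/E/C] holding=D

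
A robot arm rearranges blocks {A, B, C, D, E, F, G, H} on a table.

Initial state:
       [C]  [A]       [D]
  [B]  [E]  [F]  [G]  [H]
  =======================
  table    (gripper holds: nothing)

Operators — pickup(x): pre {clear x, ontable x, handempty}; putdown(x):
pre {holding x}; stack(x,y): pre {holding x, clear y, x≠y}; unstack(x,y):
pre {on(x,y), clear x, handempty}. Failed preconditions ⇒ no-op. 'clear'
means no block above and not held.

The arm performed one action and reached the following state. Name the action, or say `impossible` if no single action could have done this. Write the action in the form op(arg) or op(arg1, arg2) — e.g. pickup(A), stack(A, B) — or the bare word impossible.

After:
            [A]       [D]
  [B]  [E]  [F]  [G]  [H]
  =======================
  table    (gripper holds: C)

target: towers=[B; E; F/A; G; H/D] holding=C
         pickup(G) → towers=[B; E/C; F/A; H/D] holding=G
     unstack(A, F) → towers=[B; E/C; F; G; H/D] holding=A
         pickup(B) → towers=[E/C; F/A; G; H/D] holding=B
     unstack(D, H) → towers=[B; E/C; F/A; G; H] holding=D
     unstack(C, E) → towers=[B; E; F/A; G; H/D] holding=C  ← match

unstack(C, E)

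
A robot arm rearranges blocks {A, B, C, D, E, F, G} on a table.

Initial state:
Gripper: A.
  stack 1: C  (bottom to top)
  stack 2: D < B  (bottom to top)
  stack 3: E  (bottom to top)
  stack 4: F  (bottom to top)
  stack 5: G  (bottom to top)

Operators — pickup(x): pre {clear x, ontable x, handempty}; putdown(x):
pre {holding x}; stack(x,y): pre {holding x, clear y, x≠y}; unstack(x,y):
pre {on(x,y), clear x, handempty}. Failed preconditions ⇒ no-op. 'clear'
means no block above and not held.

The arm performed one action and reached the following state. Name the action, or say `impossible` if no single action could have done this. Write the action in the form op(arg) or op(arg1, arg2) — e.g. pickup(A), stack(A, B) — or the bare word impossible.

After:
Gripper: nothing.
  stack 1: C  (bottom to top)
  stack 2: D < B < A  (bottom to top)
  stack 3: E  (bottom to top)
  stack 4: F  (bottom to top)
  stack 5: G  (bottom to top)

target: towers=[C; D/B/A; E; F; G] holding=-
        putdown(A) → towers=[A; C; D/B; E; F; G] holding=-
       stack(A, B) → towers=[C; D/B/A; E; F; G] holding=-  ← match
       stack(A, F) → towers=[C; D/B; E; F/A; G] holding=-
       stack(A, G) → towers=[C; D/B; E; F; G/A] holding=-
       stack(A, E) → towers=[C; D/B; E/A; F; G] holding=-
       stack(A, C) → towers=[C/A; D/B; E; F; G] holding=-

stack(A, B)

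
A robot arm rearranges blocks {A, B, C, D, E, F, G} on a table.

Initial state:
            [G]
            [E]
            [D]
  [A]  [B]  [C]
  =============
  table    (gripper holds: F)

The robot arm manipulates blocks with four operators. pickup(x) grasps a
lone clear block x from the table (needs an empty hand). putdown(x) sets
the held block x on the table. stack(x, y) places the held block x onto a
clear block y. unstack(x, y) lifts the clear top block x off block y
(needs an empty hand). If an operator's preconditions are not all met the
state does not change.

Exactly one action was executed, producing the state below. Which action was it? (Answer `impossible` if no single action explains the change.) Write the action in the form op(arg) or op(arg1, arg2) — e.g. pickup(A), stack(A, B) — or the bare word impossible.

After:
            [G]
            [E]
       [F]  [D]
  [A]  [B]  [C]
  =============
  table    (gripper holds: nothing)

stack(F, B)

target: towers=[A; B/F; C/D/E/G] holding=-
        putdown(F) → towers=[A; B; C/D/E/G; F] holding=-
       stack(F, B) → towers=[A; B/F; C/D/E/G] holding=-  ← match
       stack(F, G) → towers=[A; B; C/D/E/G/F] holding=-
       stack(F, A) → towers=[A/F; B; C/D/E/G] holding=-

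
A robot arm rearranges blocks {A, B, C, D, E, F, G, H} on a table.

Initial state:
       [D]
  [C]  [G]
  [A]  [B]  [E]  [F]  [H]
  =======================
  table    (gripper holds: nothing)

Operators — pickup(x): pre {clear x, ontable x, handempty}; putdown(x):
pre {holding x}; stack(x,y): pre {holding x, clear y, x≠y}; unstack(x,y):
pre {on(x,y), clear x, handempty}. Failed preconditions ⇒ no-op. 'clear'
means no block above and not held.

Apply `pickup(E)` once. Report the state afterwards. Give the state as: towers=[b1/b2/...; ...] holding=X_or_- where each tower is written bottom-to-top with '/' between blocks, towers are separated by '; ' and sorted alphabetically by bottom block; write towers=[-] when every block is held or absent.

before: towers=[A/C; B/G/D; E; F; H] holding=-
pre[pickup(E)]: clear(E) yes, ontable(E) yes, handempty yes
all met → apply pickup(E)
after:  towers=[A/C; B/G/D; F; H] holding=E

towers=[A/C; B/G/D; F; H] holding=E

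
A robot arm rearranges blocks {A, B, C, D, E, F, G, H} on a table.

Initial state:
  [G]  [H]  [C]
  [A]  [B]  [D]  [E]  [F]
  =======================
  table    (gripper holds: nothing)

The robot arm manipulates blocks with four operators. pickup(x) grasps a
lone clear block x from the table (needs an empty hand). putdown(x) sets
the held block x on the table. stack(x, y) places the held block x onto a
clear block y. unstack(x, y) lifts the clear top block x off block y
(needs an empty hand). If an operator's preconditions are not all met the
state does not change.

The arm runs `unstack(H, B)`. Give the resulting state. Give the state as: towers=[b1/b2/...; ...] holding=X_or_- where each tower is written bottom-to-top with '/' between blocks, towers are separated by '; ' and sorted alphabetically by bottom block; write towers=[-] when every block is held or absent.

before: towers=[A/G; B/H; D/C; E; F] holding=-
pre[unstack(H, B)]: on(H,B) yes, clear(H) yes, handempty yes
all met → apply unstack(H, B)
after:  towers=[A/G; B; D/C; E; F] holding=H

towers=[A/G; B; D/C; E; F] holding=H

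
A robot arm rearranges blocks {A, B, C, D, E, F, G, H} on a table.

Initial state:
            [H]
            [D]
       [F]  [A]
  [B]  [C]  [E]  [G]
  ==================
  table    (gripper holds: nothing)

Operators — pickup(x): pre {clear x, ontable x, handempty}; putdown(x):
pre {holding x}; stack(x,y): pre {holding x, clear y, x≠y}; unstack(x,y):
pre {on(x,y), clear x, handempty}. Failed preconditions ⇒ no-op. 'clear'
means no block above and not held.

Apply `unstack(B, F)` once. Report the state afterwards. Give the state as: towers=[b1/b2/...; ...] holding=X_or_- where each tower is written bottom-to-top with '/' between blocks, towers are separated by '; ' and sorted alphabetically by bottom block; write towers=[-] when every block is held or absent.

before: towers=[B; C/F; E/A/D/H; G] holding=-
pre[unstack(B, F)]: on(B,F) no, clear(B) yes, handempty yes
on(B,F) unmet → unstack(B, F) is a no-op
after:  towers=[B; C/F; E/A/D/H; G] holding=-

towers=[B; C/F; E/A/D/H; G] holding=-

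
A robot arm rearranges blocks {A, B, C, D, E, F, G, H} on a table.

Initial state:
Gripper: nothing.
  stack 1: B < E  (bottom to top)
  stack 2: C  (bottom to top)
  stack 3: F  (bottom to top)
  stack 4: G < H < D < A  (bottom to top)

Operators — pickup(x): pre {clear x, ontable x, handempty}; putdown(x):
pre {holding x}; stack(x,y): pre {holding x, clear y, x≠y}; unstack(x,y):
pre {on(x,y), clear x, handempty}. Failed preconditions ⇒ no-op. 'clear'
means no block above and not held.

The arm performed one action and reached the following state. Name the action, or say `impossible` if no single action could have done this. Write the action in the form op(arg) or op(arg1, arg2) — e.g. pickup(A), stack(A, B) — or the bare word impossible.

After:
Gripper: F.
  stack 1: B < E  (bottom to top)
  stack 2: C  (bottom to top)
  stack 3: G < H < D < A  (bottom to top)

pickup(F)

target: towers=[B/E; C; G/H/D/A] holding=F
     unstack(A, D) → towers=[B/E; C; F; G/H/D] holding=A
     unstack(E, B) → towers=[B; C; F; G/H/D/A] holding=E
         pickup(F) → towers=[B/E; C; G/H/D/A] holding=F  ← match
         pickup(C) → towers=[B/E; F; G/H/D/A] holding=C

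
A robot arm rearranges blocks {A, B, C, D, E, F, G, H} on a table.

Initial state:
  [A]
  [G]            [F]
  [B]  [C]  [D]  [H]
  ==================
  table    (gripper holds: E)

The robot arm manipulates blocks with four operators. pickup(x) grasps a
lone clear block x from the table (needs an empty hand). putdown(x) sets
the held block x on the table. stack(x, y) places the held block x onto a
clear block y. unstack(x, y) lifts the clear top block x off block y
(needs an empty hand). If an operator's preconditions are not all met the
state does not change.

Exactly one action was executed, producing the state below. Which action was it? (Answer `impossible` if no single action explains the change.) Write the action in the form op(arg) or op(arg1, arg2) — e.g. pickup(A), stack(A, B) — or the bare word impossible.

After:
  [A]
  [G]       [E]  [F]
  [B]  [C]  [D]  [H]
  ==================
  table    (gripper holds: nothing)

target: towers=[B/G/A; C; D/E; H/F] holding=-
        putdown(E) → towers=[B/G/A; C; D; E; H/F] holding=-
       stack(E, A) → towers=[B/G/A/E; C; D; H/F] holding=-
       stack(E, F) → towers=[B/G/A; C; D; H/F/E] holding=-
       stack(E, D) → towers=[B/G/A; C; D/E; H/F] holding=-  ← match
       stack(E, C) → towers=[B/G/A; C/E; D; H/F] holding=-

stack(E, D)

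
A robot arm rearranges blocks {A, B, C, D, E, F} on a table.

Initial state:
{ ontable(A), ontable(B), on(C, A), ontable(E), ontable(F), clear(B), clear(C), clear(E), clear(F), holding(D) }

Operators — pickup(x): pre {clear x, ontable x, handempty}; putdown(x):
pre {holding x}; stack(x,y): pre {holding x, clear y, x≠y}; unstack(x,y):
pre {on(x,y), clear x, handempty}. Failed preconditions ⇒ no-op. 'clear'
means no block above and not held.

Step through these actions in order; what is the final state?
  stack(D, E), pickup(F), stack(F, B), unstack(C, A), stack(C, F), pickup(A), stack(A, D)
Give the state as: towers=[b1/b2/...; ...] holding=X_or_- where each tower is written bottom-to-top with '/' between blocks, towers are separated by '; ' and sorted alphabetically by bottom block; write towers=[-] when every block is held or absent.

step 1 (stack(D, E)): towers=[A/C; B; E/D; F] holding=-
step 2 (pickup(F)): towers=[A/C; B; E/D] holding=F
step 3 (stack(F, B)): towers=[A/C; B/F; E/D] holding=-
step 4 (unstack(C, A)): towers=[A; B/F; E/D] holding=C
step 5 (stack(C, F)): towers=[A; B/F/C; E/D] holding=-
step 6 (pickup(A)): towers=[B/F/C; E/D] holding=A
step 7 (stack(A, D)): towers=[B/F/C; E/D/A] holding=-

towers=[B/F/C; E/D/A] holding=-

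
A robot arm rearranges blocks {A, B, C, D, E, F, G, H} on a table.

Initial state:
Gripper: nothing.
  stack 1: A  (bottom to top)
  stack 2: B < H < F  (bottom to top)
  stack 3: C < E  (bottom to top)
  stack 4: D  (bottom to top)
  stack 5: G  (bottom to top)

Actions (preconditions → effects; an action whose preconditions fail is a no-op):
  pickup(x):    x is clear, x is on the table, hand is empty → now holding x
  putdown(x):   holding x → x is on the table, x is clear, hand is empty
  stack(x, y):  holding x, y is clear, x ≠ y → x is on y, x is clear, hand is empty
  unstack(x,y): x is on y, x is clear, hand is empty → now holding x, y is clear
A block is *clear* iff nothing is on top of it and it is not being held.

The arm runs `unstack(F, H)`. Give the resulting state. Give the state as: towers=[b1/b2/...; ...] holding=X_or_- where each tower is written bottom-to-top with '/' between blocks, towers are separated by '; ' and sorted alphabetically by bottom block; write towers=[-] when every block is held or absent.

before: towers=[A; B/H/F; C/E; D; G] holding=-
pre[unstack(F, H)]: on(F,H) ok, clear(F) ok, handempty ok
all met → apply unstack(F, H)
after:  towers=[A; B/H; C/E; D; G] holding=F

towers=[A; B/H; C/E; D; G] holding=F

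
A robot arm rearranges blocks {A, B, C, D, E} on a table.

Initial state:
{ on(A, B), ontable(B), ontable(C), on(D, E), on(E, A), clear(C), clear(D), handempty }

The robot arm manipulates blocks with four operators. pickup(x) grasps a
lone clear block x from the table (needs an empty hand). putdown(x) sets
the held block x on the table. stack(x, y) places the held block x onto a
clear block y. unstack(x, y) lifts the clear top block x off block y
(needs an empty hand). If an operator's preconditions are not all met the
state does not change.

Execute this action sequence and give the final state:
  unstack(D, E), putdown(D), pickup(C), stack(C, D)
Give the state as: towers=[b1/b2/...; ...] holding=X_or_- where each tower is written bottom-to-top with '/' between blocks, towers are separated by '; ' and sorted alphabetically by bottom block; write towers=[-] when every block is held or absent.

step 1 (unstack(D, E)): towers=[B/A/E; C] holding=D
step 2 (putdown(D)): towers=[B/A/E; C; D] holding=-
step 3 (pickup(C)): towers=[B/A/E; D] holding=C
step 4 (stack(C, D)): towers=[B/A/E; D/C] holding=-

towers=[B/A/E; D/C] holding=-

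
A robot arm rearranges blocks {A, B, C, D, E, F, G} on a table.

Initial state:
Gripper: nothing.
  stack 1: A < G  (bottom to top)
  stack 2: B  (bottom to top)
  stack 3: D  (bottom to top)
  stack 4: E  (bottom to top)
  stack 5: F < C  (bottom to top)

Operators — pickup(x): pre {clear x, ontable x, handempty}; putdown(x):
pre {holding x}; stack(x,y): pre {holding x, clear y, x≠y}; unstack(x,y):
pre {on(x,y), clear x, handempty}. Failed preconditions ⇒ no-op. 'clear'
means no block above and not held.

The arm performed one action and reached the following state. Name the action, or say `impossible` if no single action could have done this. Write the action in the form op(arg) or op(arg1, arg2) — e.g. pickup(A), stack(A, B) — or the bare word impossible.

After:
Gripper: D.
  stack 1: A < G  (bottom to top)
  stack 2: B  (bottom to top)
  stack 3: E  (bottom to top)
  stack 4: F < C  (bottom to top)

target: towers=[A/G; B; E; F/C] holding=D
         pickup(B) → towers=[A/G; D; E; F/C] holding=B
     unstack(G, A) → towers=[A; B; D; E; F/C] holding=G
         pickup(D) → towers=[A/G; B; E; F/C] holding=D  ← match
         pickup(E) → towers=[A/G; B; D; F/C] holding=E
     unstack(C, F) → towers=[A/G; B; D; E; F] holding=C

pickup(D)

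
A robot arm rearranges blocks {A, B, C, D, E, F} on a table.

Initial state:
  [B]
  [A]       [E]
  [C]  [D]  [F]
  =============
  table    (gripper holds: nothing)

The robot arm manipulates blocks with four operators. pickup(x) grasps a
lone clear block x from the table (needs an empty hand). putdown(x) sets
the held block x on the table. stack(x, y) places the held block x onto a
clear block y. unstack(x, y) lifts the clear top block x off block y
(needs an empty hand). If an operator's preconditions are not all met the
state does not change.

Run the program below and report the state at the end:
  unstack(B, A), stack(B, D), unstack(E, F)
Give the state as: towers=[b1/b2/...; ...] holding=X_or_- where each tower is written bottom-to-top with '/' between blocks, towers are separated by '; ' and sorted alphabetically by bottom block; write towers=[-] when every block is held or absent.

step 1 (unstack(B, A)): towers=[C/A; D; F/E] holding=B
step 2 (stack(B, D)): towers=[C/A; D/B; F/E] holding=-
step 3 (unstack(E, F)): towers=[C/A; D/B; F] holding=E

towers=[C/A; D/B; F] holding=E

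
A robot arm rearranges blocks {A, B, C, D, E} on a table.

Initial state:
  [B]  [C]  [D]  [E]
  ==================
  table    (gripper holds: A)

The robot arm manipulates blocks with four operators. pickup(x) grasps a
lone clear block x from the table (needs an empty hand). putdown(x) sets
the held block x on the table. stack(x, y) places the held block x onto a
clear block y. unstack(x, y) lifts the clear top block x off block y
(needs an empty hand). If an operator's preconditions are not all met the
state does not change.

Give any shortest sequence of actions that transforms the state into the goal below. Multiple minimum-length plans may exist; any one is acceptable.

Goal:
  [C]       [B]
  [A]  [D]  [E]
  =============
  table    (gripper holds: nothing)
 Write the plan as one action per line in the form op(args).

step 1 (putdown(A)): towers=[A; B; C; D; E] holding=-
step 2 (pickup(B)): towers=[A; C; D; E] holding=B
step 3 (stack(B, E)): towers=[A; C; D; E/B] holding=-
step 4 (pickup(C)): towers=[A; D; E/B] holding=C
step 5 (stack(C, A)): towers=[A/C; D; E/B] holding=-
goal check: towers=[A/C; D; E/B] holding=- — reached (length 5, optimal by BFS)

putdown(A)
pickup(B)
stack(B, E)
pickup(C)
stack(C, A)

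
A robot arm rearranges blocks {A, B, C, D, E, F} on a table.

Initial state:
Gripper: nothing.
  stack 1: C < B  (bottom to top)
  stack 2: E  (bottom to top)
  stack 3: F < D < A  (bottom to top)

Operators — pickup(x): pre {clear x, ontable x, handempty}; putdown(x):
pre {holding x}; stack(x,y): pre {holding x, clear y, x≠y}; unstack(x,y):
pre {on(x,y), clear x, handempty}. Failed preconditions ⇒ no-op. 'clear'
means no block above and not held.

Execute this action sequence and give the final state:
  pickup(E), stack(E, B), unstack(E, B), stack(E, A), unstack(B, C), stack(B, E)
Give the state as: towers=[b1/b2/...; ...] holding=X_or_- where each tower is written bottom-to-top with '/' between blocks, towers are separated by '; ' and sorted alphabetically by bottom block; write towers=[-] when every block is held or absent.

step 1 (pickup(E)): towers=[C/B; F/D/A] holding=E
step 2 (stack(E, B)): towers=[C/B/E; F/D/A] holding=-
step 3 (unstack(E, B)): towers=[C/B; F/D/A] holding=E
step 4 (stack(E, A)): towers=[C/B; F/D/A/E] holding=-
step 5 (unstack(B, C)): towers=[C; F/D/A/E] holding=B
step 6 (stack(B, E)): towers=[C; F/D/A/E/B] holding=-

towers=[C; F/D/A/E/B] holding=-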